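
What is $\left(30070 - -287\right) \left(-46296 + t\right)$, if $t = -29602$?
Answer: $-2304035586$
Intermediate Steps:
$\left(30070 - -287\right) \left(-46296 + t\right) = \left(30070 - -287\right) \left(-46296 - 29602\right) = \left(30070 + \left(-35 + 322\right)\right) \left(-75898\right) = \left(30070 + 287\right) \left(-75898\right) = 30357 \left(-75898\right) = -2304035586$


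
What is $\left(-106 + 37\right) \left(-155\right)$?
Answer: $10695$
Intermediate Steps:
$\left(-106 + 37\right) \left(-155\right) = \left(-69\right) \left(-155\right) = 10695$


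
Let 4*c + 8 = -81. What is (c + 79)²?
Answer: 51529/16 ≈ 3220.6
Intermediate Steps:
c = -89/4 (c = -2 + (¼)*(-81) = -2 - 81/4 = -89/4 ≈ -22.250)
(c + 79)² = (-89/4 + 79)² = (227/4)² = 51529/16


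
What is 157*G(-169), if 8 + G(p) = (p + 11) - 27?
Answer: -30301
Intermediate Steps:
G(p) = -24 + p (G(p) = -8 + ((p + 11) - 27) = -8 + ((11 + p) - 27) = -8 + (-16 + p) = -24 + p)
157*G(-169) = 157*(-24 - 169) = 157*(-193) = -30301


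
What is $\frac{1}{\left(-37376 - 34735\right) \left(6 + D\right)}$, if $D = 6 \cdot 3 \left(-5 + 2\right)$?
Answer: $\frac{1}{3461328} \approx 2.8891 \cdot 10^{-7}$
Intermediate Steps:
$D = -54$ ($D = 18 \left(-3\right) = -54$)
$\frac{1}{\left(-37376 - 34735\right) \left(6 + D\right)} = \frac{1}{\left(-37376 - 34735\right) \left(6 - 54\right)} = \frac{1}{\left(-72111\right) \left(-48\right)} = \left(- \frac{1}{72111}\right) \left(- \frac{1}{48}\right) = \frac{1}{3461328}$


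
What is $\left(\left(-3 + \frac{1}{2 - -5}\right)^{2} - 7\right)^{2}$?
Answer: $\frac{3249}{2401} \approx 1.3532$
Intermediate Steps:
$\left(\left(-3 + \frac{1}{2 - -5}\right)^{2} - 7\right)^{2} = \left(\left(-3 + \frac{1}{2 + 5}\right)^{2} - 7\right)^{2} = \left(\left(-3 + \frac{1}{7}\right)^{2} - 7\right)^{2} = \left(\left(- \frac{20}{7}\right)^{2} - 7\right)^{2} = \left(\frac{400}{49} - 7\right)^{2} = \left(\frac{57}{49}\right)^{2} = \frac{3249}{2401}$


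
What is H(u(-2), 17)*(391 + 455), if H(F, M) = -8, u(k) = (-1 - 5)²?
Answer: -6768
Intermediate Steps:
u(k) = 36 (u(k) = (-6)² = 36)
H(u(-2), 17)*(391 + 455) = -8*(391 + 455) = -8*846 = -6768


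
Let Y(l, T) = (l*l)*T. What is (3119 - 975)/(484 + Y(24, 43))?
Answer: 536/6313 ≈ 0.084904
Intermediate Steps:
Y(l, T) = T*l² (Y(l, T) = l²*T = T*l²)
(3119 - 975)/(484 + Y(24, 43)) = (3119 - 975)/(484 + 43*24²) = 2144/(484 + 43*576) = 2144/(484 + 24768) = 2144/25252 = 2144*(1/25252) = 536/6313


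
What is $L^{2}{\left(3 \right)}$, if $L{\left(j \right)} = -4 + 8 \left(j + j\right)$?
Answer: $1936$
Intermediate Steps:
$L{\left(j \right)} = -4 + 16 j$ ($L{\left(j \right)} = -4 + 8 \cdot 2 j = -4 + 16 j$)
$L^{2}{\left(3 \right)} = \left(-4 + 16 \cdot 3\right)^{2} = \left(-4 + 48\right)^{2} = 44^{2} = 1936$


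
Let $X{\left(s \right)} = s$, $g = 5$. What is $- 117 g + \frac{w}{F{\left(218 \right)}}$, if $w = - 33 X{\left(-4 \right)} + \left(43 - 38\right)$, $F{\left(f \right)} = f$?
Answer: $- \frac{127393}{218} \approx -584.37$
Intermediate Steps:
$w = 137$ ($w = \left(-33\right) \left(-4\right) + \left(43 - 38\right) = 132 + 5 = 137$)
$- 117 g + \frac{w}{F{\left(218 \right)}} = \left(-117\right) 5 + \frac{137}{218} = -585 + 137 \cdot \frac{1}{218} = -585 + \frac{137}{218} = - \frac{127393}{218}$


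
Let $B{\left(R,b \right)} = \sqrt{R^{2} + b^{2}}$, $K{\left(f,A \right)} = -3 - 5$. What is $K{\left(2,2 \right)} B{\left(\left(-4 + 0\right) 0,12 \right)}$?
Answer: $-96$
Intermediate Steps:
$K{\left(f,A \right)} = -8$
$K{\left(2,2 \right)} B{\left(\left(-4 + 0\right) 0,12 \right)} = - 8 \sqrt{\left(\left(-4 + 0\right) 0\right)^{2} + 12^{2}} = - 8 \sqrt{\left(\left(-4\right) 0\right)^{2} + 144} = - 8 \sqrt{0^{2} + 144} = - 8 \sqrt{0 + 144} = - 8 \sqrt{144} = \left(-8\right) 12 = -96$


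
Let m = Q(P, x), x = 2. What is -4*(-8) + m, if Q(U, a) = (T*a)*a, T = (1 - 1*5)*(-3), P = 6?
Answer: 80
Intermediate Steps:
T = 12 (T = (1 - 5)*(-3) = -4*(-3) = 12)
Q(U, a) = 12*a² (Q(U, a) = (12*a)*a = 12*a²)
m = 48 (m = 12*2² = 12*4 = 48)
-4*(-8) + m = -4*(-8) + 48 = 32 + 48 = 80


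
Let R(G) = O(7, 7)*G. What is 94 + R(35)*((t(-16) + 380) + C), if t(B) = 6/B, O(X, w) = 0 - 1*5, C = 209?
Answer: -823323/8 ≈ -1.0292e+5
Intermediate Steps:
O(X, w) = -5 (O(X, w) = 0 - 5 = -5)
R(G) = -5*G
94 + R(35)*((t(-16) + 380) + C) = 94 + (-5*35)*((6/(-16) + 380) + 209) = 94 - 175*((6*(-1/16) + 380) + 209) = 94 - 175*((-3/8 + 380) + 209) = 94 - 175*(3037/8 + 209) = 94 - 175*4709/8 = 94 - 824075/8 = -823323/8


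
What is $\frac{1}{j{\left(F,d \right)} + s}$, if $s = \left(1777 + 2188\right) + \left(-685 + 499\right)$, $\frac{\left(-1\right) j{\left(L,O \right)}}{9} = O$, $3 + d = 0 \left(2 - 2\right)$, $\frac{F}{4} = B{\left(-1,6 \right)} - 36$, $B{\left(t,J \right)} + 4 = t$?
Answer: $\frac{1}{3806} \approx 0.00026274$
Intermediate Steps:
$B{\left(t,J \right)} = -4 + t$
$F = -164$ ($F = 4 \left(\left(-4 - 1\right) - 36\right) = 4 \left(-5 - 36\right) = 4 \left(-41\right) = -164$)
$d = -3$ ($d = -3 + 0 \left(2 - 2\right) = -3 + 0 \cdot 0 = -3 + 0 = -3$)
$j{\left(L,O \right)} = - 9 O$
$s = 3779$ ($s = 3965 - 186 = 3779$)
$\frac{1}{j{\left(F,d \right)} + s} = \frac{1}{\left(-9\right) \left(-3\right) + 3779} = \frac{1}{27 + 3779} = \frac{1}{3806}$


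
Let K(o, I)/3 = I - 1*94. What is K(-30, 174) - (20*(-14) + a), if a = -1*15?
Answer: 535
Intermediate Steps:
a = -15
K(o, I) = -282 + 3*I (K(o, I) = 3*(I - 1*94) = 3*(I - 94) = 3*(-94 + I) = -282 + 3*I)
K(-30, 174) - (20*(-14) + a) = (-282 + 3*174) - (20*(-14) - 15) = (-282 + 522) - (-280 - 15) = 240 - 1*(-295) = 240 + 295 = 535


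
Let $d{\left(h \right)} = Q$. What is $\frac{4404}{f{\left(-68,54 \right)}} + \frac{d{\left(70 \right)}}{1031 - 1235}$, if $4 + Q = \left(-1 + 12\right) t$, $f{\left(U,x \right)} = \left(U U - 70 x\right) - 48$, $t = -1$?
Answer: $\frac{75863}{13532} \approx 5.6062$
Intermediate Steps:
$f{\left(U,x \right)} = -48 + U^{2} - 70 x$ ($f{\left(U,x \right)} = \left(U^{2} - 70 x\right) - 48 = -48 + U^{2} - 70 x$)
$Q = -15$ ($Q = -4 + \left(-1 + 12\right) \left(-1\right) = -4 + 11 \left(-1\right) = -4 - 11 = -15$)
$d{\left(h \right)} = -15$
$\frac{4404}{f{\left(-68,54 \right)}} + \frac{d{\left(70 \right)}}{1031 - 1235} = \frac{4404}{-48 + \left(-68\right)^{2} - 3780} - \frac{15}{1031 - 1235} = \frac{4404}{-48 + 4624 - 3780} - \frac{15}{-204} = \frac{4404}{796} - - \frac{5}{68} = 4404 \cdot \frac{1}{796} + \frac{5}{68} = \frac{1101}{199} + \frac{5}{68} = \frac{75863}{13532}$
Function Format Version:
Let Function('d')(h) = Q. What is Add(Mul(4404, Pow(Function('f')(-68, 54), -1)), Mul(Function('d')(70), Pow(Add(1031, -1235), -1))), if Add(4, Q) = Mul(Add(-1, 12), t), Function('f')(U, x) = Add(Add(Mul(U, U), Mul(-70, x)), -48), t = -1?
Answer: Rational(75863, 13532) ≈ 5.6062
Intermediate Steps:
Function('f')(U, x) = Add(-48, Pow(U, 2), Mul(-70, x)) (Function('f')(U, x) = Add(Add(Pow(U, 2), Mul(-70, x)), -48) = Add(-48, Pow(U, 2), Mul(-70, x)))
Q = -15 (Q = Add(-4, Mul(Add(-1, 12), -1)) = Add(-4, Mul(11, -1)) = Add(-4, -11) = -15)
Function('d')(h) = -15
Add(Mul(4404, Pow(Function('f')(-68, 54), -1)), Mul(Function('d')(70), Pow(Add(1031, -1235), -1))) = Add(Mul(4404, Pow(Add(-48, Pow(-68, 2), Mul(-70, 54)), -1)), Mul(-15, Pow(Add(1031, -1235), -1))) = Add(Mul(4404, Pow(Add(-48, 4624, -3780), -1)), Mul(-15, Pow(-204, -1))) = Add(Mul(4404, Pow(796, -1)), Mul(-15, Rational(-1, 204))) = Add(Mul(4404, Rational(1, 796)), Rational(5, 68)) = Add(Rational(1101, 199), Rational(5, 68)) = Rational(75863, 13532)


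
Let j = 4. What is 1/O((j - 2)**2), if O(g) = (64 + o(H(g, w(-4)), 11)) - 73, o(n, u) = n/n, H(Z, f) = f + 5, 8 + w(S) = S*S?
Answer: -1/8 ≈ -0.12500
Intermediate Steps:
w(S) = -8 + S**2 (w(S) = -8 + S*S = -8 + S**2)
H(Z, f) = 5 + f
o(n, u) = 1
O(g) = -8 (O(g) = (64 + 1) - 73 = 65 - 73 = -8)
1/O((j - 2)**2) = 1/(-8) = -1/8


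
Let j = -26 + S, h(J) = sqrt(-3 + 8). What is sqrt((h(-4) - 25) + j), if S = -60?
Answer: sqrt(-111 + sqrt(5)) ≈ 10.429*I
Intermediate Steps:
h(J) = sqrt(5)
j = -86 (j = -26 - 60 = -86)
sqrt((h(-4) - 25) + j) = sqrt((sqrt(5) - 25) - 86) = sqrt((-25 + sqrt(5)) - 86) = sqrt(-111 + sqrt(5))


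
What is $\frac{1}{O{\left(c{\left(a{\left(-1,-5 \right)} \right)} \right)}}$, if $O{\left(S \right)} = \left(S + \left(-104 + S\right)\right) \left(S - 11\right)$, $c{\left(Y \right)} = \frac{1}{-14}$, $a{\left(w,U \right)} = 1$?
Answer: $\frac{98}{112995} \approx 0.0008673$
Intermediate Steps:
$c{\left(Y \right)} = - \frac{1}{14}$
$O{\left(S \right)} = \left(-104 + 2 S\right) \left(-11 + S\right)$
$\frac{1}{O{\left(c{\left(a{\left(-1,-5 \right)} \right)} \right)}} = \frac{1}{1144 - -9 + 2 \left(- \frac{1}{14}\right)^{2}} = \frac{1}{1144 + 9 + 2 \cdot \frac{1}{196}} = \frac{1}{1144 + 9 + \frac{1}{98}} = \frac{1}{\frac{112995}{98}} = \frac{98}{112995}$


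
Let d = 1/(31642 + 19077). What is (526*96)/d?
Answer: 2561106624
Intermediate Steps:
d = 1/50719 ≈ 1.9716e-5
(526*96)/d = (526*96)/(1/50719) = 50496*50719 = 2561106624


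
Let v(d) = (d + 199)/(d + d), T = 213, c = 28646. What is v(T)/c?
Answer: 103/3050799 ≈ 3.3762e-5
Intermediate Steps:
v(d) = (199 + d)/(2*d) (v(d) = (199 + d)/((2*d)) = (199 + d)*(1/(2*d)) = (199 + d)/(2*d))
v(T)/c = ((½)*(199 + 213)/213)/28646 = ((½)*(1/213)*412)*(1/28646) = (206/213)*(1/28646) = 103/3050799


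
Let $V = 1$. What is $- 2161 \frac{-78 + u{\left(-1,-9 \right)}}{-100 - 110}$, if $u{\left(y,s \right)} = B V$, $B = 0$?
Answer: $- \frac{28093}{35} \approx -802.66$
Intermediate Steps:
$u{\left(y,s \right)} = 0$ ($u{\left(y,s \right)} = 0 \cdot 1 = 0$)
$- 2161 \frac{-78 + u{\left(-1,-9 \right)}}{-100 - 110} = - 2161 \frac{-78 + 0}{-100 - 110} = - 2161 \left(- \frac{78}{-210}\right) = - 2161 \left(\left(-78\right) \left(- \frac{1}{210}\right)\right) = \left(-2161\right) \frac{13}{35} = - \frac{28093}{35}$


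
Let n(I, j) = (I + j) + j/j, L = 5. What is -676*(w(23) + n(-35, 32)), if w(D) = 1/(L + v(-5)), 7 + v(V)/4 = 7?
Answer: 6084/5 ≈ 1216.8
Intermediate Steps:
v(V) = 0 (v(V) = -28 + 4*7 = -28 + 28 = 0)
w(D) = 1/5 (w(D) = 1/(5 + 0) = 1/5)
n(I, j) = 1 + I + j (n(I, j) = (I + j) + 1 = 1 + I + j)
-676*(w(23) + n(-35, 32)) = -676*(1/5 + (1 - 35 + 32)) = -676*(1/5 - 2) = -676*(-9/5) = 6084/5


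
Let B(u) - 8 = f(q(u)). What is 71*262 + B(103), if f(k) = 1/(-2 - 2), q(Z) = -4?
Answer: 74439/4 ≈ 18610.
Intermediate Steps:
f(k) = -¼ (f(k) = 1/(-4) = -¼)
B(u) = 31/4 (B(u) = 8 - ¼ = 31/4)
71*262 + B(103) = 71*262 + 31/4 = 18602 + 31/4 = 74439/4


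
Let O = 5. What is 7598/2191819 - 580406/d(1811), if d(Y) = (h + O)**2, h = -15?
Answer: -636072069357/109590950 ≈ -5804.1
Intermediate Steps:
d(Y) = 100 (d(Y) = (-15 + 5)**2 = (-10)**2 = 100)
7598/2191819 - 580406/d(1811) = 7598/2191819 - 580406/100 = 7598*(1/2191819) - 580406*1/100 = 7598/2191819 - 290203/50 = -636072069357/109590950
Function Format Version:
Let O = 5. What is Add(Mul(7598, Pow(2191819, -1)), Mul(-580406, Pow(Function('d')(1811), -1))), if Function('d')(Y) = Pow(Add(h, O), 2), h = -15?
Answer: Rational(-636072069357, 109590950) ≈ -5804.1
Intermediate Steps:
Function('d')(Y) = 100 (Function('d')(Y) = Pow(Add(-15, 5), 2) = Pow(-10, 2) = 100)
Add(Mul(7598, Pow(2191819, -1)), Mul(-580406, Pow(Function('d')(1811), -1))) = Add(Mul(7598, Pow(2191819, -1)), Mul(-580406, Pow(100, -1))) = Add(Mul(7598, Rational(1, 2191819)), Mul(-580406, Rational(1, 100))) = Add(Rational(7598, 2191819), Rational(-290203, 50)) = Rational(-636072069357, 109590950)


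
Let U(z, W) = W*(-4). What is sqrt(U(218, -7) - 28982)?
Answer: I*sqrt(28954) ≈ 170.16*I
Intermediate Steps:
U(z, W) = -4*W
sqrt(U(218, -7) - 28982) = sqrt(-4*(-7) - 28982) = sqrt(28 - 28982) = sqrt(-28954) = I*sqrt(28954)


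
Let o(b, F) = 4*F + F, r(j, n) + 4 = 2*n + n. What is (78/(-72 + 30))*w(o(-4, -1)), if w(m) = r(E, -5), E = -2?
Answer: 247/7 ≈ 35.286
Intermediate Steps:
r(j, n) = -4 + 3*n (r(j, n) = -4 + (2*n + n) = -4 + 3*n)
o(b, F) = 5*F
w(m) = -19 (w(m) = -4 + 3*(-5) = -4 - 15 = -19)
(78/(-72 + 30))*w(o(-4, -1)) = (78/(-72 + 30))*(-19) = (78/(-42))*(-19) = (78*(-1/42))*(-19) = -13/7*(-19) = 247/7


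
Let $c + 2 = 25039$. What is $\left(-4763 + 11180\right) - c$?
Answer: $-18620$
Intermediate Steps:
$c = 25037$ ($c = -2 + 25039 = 25037$)
$\left(-4763 + 11180\right) - c = \left(-4763 + 11180\right) - 25037 = 6417 - 25037 = -18620$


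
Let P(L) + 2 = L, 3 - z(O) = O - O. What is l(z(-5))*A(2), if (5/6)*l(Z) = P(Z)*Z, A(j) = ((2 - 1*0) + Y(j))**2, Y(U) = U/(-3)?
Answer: 32/5 ≈ 6.4000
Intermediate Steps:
z(O) = 3 (z(O) = 3 - (O - O) = 3 - 1*0 = 3 + 0 = 3)
Y(U) = -U/3 (Y(U) = U*(-1/3) = -U/3)
A(j) = (2 - j/3)**2 (A(j) = ((2 - 1*0) - j/3)**2 = ((2 + 0) - j/3)**2 = (2 - j/3)**2)
P(L) = -2 + L
l(Z) = 6*Z*(-2 + Z)/5 (l(Z) = 6*((-2 + Z)*Z)/5 = 6*(Z*(-2 + Z))/5 = 6*Z*(-2 + Z)/5)
l(z(-5))*A(2) = ((6/5)*3*(-2 + 3))*((-6 + 2)**2/9) = ((6/5)*3*1)*((1/9)*(-4)**2) = 18*((1/9)*16)/5 = (18/5)*(16/9) = 32/5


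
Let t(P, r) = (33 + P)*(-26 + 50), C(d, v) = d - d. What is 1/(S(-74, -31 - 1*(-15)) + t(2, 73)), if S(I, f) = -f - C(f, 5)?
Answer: 1/856 ≈ 0.0011682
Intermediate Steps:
C(d, v) = 0
t(P, r) = 792 + 24*P (t(P, r) = (33 + P)*24 = 792 + 24*P)
S(I, f) = -f (S(I, f) = -f - 1*0 = -f + 0 = -f)
1/(S(-74, -31 - 1*(-15)) + t(2, 73)) = 1/(-(-31 - 1*(-15)) + (792 + 24*2)) = 1/(-(-31 + 15) + (792 + 48)) = 1/(-1*(-16) + 840) = 1/(16 + 840) = 1/856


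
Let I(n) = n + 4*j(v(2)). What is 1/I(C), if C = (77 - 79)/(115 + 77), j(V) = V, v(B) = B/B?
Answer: 96/383 ≈ 0.25065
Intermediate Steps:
v(B) = 1
C = -1/96 (C = -2/192 = -2*1/192 = -1/96 ≈ -0.010417)
I(n) = 4 + n (I(n) = n + 4*1 = n + 4 = 4 + n)
1/I(C) = 1/(4 - 1/96) = 1/(383/96) = 96/383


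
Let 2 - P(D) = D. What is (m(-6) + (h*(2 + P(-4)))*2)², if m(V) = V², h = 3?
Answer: 7056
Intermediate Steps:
P(D) = 2 - D
(m(-6) + (h*(2 + P(-4)))*2)² = ((-6)² + (3*(2 + (2 - 1*(-4))))*2)² = (36 + (3*(2 + (2 + 4)))*2)² = (36 + (3*(2 + 6))*2)² = (36 + (3*8)*2)² = (36 + 24*2)² = (36 + 48)² = 84² = 7056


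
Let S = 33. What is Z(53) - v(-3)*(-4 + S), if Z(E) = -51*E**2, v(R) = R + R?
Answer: -143085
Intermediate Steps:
v(R) = 2*R
Z(53) - v(-3)*(-4 + S) = -51*53**2 - 2*(-3)*(-4 + 33) = -51*2809 - (-6)*29 = -143259 - 1*(-174) = -143259 + 174 = -143085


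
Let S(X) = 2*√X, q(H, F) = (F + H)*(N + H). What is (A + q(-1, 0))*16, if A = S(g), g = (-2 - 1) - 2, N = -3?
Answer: 64 + 32*I*√5 ≈ 64.0 + 71.554*I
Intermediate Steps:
g = -5 (g = -3 - 2 = -5)
q(H, F) = (-3 + H)*(F + H) (q(H, F) = (F + H)*(-3 + H) = (-3 + H)*(F + H))
A = 2*I*√5 (A = 2*√(-5) = 2*(I*√5) = 2*I*√5 ≈ 4.4721*I)
(A + q(-1, 0))*16 = (2*I*√5 + ((-1)² - 3*0 - 3*(-1) + 0*(-1)))*16 = (2*I*√5 + (1 + 0 + 3 + 0))*16 = (2*I*√5 + 4)*16 = (4 + 2*I*√5)*16 = 64 + 32*I*√5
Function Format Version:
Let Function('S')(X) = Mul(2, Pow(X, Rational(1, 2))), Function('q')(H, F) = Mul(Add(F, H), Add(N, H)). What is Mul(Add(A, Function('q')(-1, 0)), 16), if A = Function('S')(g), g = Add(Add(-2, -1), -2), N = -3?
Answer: Add(64, Mul(32, I, Pow(5, Rational(1, 2)))) ≈ Add(64.000, Mul(71.554, I))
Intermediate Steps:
g = -5 (g = Add(-3, -2) = -5)
Function('q')(H, F) = Mul(Add(-3, H), Add(F, H)) (Function('q')(H, F) = Mul(Add(F, H), Add(-3, H)) = Mul(Add(-3, H), Add(F, H)))
A = Mul(2, I, Pow(5, Rational(1, 2))) (A = Mul(2, Pow(-5, Rational(1, 2))) = Mul(2, Mul(I, Pow(5, Rational(1, 2)))) = Mul(2, I, Pow(5, Rational(1, 2))) ≈ Mul(4.4721, I))
Mul(Add(A, Function('q')(-1, 0)), 16) = Mul(Add(Mul(2, I, Pow(5, Rational(1, 2))), Add(Pow(-1, 2), Mul(-3, 0), Mul(-3, -1), Mul(0, -1))), 16) = Mul(Add(Mul(2, I, Pow(5, Rational(1, 2))), Add(1, 0, 3, 0)), 16) = Mul(Add(Mul(2, I, Pow(5, Rational(1, 2))), 4), 16) = Mul(Add(4, Mul(2, I, Pow(5, Rational(1, 2)))), 16) = Add(64, Mul(32, I, Pow(5, Rational(1, 2))))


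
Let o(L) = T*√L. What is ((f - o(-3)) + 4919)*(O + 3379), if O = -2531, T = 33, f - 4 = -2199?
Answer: 2309952 - 27984*I*√3 ≈ 2.31e+6 - 48470.0*I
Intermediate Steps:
f = -2195 (f = 4 - 2199 = -2195)
o(L) = 33*√L
((f - o(-3)) + 4919)*(O + 3379) = ((-2195 - 33*√(-3)) + 4919)*(-2531 + 3379) = ((-2195 - 33*I*√3) + 4919)*848 = (2724 - 33*I*√3)*848 = 2309952 - 27984*I*√3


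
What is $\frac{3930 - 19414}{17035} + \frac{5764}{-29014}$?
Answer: $- \frac{273721258}{247126745} \approx -1.1076$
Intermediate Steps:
$\frac{3930 - 19414}{17035} + \frac{5764}{-29014} = \left(3930 - 19414\right) \frac{1}{17035} + 5764 \left(- \frac{1}{29014}\right) = \left(-15484\right) \frac{1}{17035} - \frac{2882}{14507} = - \frac{15484}{17035} - \frac{2882}{14507} = - \frac{273721258}{247126745}$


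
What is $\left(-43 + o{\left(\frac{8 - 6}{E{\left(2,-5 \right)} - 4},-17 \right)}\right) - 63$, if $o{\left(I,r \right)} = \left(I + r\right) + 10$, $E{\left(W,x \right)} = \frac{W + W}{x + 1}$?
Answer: $- \frac{567}{5} \approx -113.4$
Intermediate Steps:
$E{\left(W,x \right)} = \frac{2 W}{1 + x}$
$o{\left(I,r \right)} = 10 + I + r$
$\left(-43 + o{\left(\frac{8 - 6}{E{\left(2,-5 \right)} - 4},-17 \right)}\right) - 63 = \left(-43 + \left(10 + \frac{8 - 6}{2 \cdot 2 \frac{1}{1 - 5} - 4} - 17\right)\right) - 63 = \left(-43 + \left(10 + \frac{2}{2 \cdot 2 \frac{1}{-4} - 4} - 17\right)\right) - 63 = \left(-43 + \left(10 + \frac{2}{2 \cdot 2 \left(- \frac{1}{4}\right) - 4} - 17\right)\right) - 63 = \left(-43 + \left(10 + \frac{2}{-1 - 4} - 17\right)\right) - 63 = \left(-43 + \left(10 + \frac{2}{-5} - 17\right)\right) - 63 = \left(-43 + \left(10 + 2 \left(- \frac{1}{5}\right) - 17\right)\right) - 63 = \left(-43 - \frac{37}{5}\right) - 63 = - \frac{252}{5} - 63 = - \frac{567}{5}$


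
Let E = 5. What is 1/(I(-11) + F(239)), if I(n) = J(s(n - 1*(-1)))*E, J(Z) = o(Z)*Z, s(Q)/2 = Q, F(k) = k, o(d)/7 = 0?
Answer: 1/239 ≈ 0.0041841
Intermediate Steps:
o(d) = 0 (o(d) = 7*0 = 0)
s(Q) = 2*Q
J(Z) = 0 (J(Z) = 0*Z = 0)
I(n) = 0 (I(n) = 0*5 = 0)
1/(I(-11) + F(239)) = 1/(0 + 239) = 1/239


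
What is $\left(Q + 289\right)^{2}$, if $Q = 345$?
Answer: $401956$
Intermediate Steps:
$\left(Q + 289\right)^{2} = \left(345 + 289\right)^{2} = 634^{2} = 401956$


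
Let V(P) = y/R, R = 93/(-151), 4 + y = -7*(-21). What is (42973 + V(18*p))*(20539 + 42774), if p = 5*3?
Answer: 251662590448/93 ≈ 2.7061e+9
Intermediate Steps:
p = 15
y = 143 (y = -4 - 7*(-21) = -4 + 147 = 143)
R = -93/151 (R = 93*(-1/151) = -93/151 ≈ -0.61589)
V(P) = -21593/93 (V(P) = 143/(-93/151) = 143*(-151/93) = -21593/93)
(42973 + V(18*p))*(20539 + 42774) = (42973 - 21593/93)*(20539 + 42774) = (3974896/93)*63313 = 251662590448/93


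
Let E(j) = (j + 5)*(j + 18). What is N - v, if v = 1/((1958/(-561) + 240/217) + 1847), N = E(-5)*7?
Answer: -11067/20414363 ≈ -0.00054212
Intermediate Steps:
E(j) = (5 + j)*(18 + j)
N = 0 (N = (90 + (-5)**2 + 23*(-5))*7 = (90 + 25 - 115)*7 = 0*7 = 0)
v = 11067/20414363 (v = 1/((1958*(-1/561) + 240*(1/217)) + 1847) = 1/((-178/51 + 240/217) + 1847) = 1/(-26386/11067 + 1847) = 1/(20414363/11067) = 11067/20414363 ≈ 0.00054212)
N - v = 0 - 1*11067/20414363 = 0 - 11067/20414363 = -11067/20414363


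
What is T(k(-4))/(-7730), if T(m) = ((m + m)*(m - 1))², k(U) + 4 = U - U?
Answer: -160/773 ≈ -0.20699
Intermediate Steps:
k(U) = -4 (k(U) = -4 + (U - U) = -4 + 0 = -4)
T(m) = 4*m²*(-1 + m)² (T(m) = ((2*m)*(-1 + m))² = (2*m*(-1 + m))² = 4*m²*(-1 + m)²)
T(k(-4))/(-7730) = (4*(-4)²*(-1 - 4)²)/(-7730) = (4*16*(-5)²)*(-1/7730) = (4*16*25)*(-1/7730) = 1600*(-1/7730) = -160/773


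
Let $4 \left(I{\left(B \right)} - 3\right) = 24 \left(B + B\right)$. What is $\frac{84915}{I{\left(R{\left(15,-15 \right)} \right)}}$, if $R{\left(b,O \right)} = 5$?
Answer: $\frac{9435}{7} \approx 1347.9$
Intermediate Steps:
$I{\left(B \right)} = 3 + 12 B$ ($I{\left(B \right)} = 3 + \frac{24 \left(B + B\right)}{4} = 3 + \frac{24 \cdot 2 B}{4} = 3 + \frac{48 B}{4} = 3 + 12 B$)
$\frac{84915}{I{\left(R{\left(15,-15 \right)} \right)}} = \frac{84915}{3 + 12 \cdot 5} = \frac{84915}{3 + 60} = \frac{84915}{63} = 84915 \cdot \frac{1}{63} = \frac{9435}{7}$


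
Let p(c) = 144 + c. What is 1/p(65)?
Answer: 1/209 ≈ 0.0047847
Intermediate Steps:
1/p(65) = 1/(144 + 65) = 1/209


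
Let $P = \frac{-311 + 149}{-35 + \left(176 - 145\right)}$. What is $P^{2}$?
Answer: $\frac{6561}{4} \approx 1640.3$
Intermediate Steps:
$P = \frac{81}{2}$ ($P = - \frac{162}{-35 + \left(176 - 145\right)} = - \frac{162}{-35 + 31} = - \frac{162}{-4} = \left(-162\right) \left(- \frac{1}{4}\right) = \frac{81}{2} \approx 40.5$)
$P^{2} = \left(\frac{81}{2}\right)^{2} = \frac{6561}{4}$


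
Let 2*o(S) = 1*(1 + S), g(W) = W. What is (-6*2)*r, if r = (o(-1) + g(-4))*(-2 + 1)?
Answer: -48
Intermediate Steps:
o(S) = ½ + S/2 (o(S) = (1*(1 + S))/2 = (1 + S)/2 = ½ + S/2)
r = 4 (r = ((½ + (½)*(-1)) - 4)*(-2 + 1) = ((½ - ½) - 4)*(-1) = (0 - 4)*(-1) = -4*(-1) = 4)
(-6*2)*r = -6*2*4 = -12*4 = -48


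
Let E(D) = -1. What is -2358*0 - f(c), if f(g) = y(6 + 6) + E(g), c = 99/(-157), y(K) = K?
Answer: -11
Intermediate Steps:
c = -99/157 (c = 99*(-1/157) = -99/157 ≈ -0.63057)
f(g) = 11 (f(g) = (6 + 6) - 1 = 12 - 1 = 11)
-2358*0 - f(c) = -2358*0 - 1*11 = 0 - 11 = -11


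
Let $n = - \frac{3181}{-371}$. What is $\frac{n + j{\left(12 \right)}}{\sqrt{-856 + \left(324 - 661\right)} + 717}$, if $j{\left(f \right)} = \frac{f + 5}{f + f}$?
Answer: $\frac{19753589}{1529356976} - \frac{82651 i \sqrt{1193}}{4588070928} \approx 0.012916 - 0.00062221 i$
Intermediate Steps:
$n = \frac{3181}{371}$ ($n = \left(-3181\right) \left(- \frac{1}{371}\right) = \frac{3181}{371} \approx 8.5741$)
$j{\left(f \right)} = \frac{5 + f}{2 f}$
$\frac{n + j{\left(12 \right)}}{\sqrt{-856 + \left(324 - 661\right)} + 717} = \frac{\frac{3181}{371} + \frac{5 + 12}{2 \cdot 12}}{\sqrt{-856 + \left(324 - 661\right)} + 717} = \frac{\frac{3181}{371} + \frac{1}{2} \cdot \frac{1}{12} \cdot 17}{\sqrt{-856 + \left(324 - 661\right)} + 717} = \frac{\frac{3181}{371} + \frac{17}{24}}{\sqrt{-856 - 337} + 717} = \frac{82651}{8904 \left(\sqrt{-1193} + 717\right)} = \frac{82651}{8904 \left(i \sqrt{1193} + 717\right)} = \frac{82651}{8904 \left(717 + i \sqrt{1193}\right)}$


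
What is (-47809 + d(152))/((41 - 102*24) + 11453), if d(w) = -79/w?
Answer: -7267047/1374992 ≈ -5.2852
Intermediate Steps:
(-47809 + d(152))/((41 - 102*24) + 11453) = (-47809 - 79/152)/((41 - 102*24) + 11453) = (-47809 - 79*1/152)/((41 - 2448) + 11453) = (-47809 - 79/152)/(-2407 + 11453) = -7267047/152/9046 = -7267047/152*1/9046 = -7267047/1374992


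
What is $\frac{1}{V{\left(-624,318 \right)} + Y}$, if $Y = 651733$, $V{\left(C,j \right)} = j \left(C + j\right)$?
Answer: $\frac{1}{554425} \approx 1.8037 \cdot 10^{-6}$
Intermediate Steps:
$\frac{1}{V{\left(-624,318 \right)} + Y} = \frac{1}{318 \left(-624 + 318\right) + 651733} = \frac{1}{318 \left(-306\right) + 651733} = \frac{1}{-97308 + 651733} = \frac{1}{554425}$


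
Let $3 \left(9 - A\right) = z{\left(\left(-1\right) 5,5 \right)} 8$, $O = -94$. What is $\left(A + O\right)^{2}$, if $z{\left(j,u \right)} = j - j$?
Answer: $7225$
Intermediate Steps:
$z{\left(j,u \right)} = 0$
$A = 9$ ($A = 9 - \frac{0 \cdot 8}{3} = 9 - 0 = 9 + 0 = 9$)
$\left(A + O\right)^{2} = \left(9 - 94\right)^{2} = \left(-85\right)^{2} = 7225$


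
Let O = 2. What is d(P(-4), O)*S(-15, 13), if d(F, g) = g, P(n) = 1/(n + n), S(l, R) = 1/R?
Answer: 2/13 ≈ 0.15385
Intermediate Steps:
P(n) = 1/(2*n)
d(P(-4), O)*S(-15, 13) = 2/13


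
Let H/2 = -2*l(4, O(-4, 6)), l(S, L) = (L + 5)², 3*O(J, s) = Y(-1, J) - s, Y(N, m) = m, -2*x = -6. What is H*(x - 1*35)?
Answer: 3200/9 ≈ 355.56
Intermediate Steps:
x = 3 (x = -½*(-6) = 3)
O(J, s) = -s/3 + J/3 (O(J, s) = (J - s)/3 = -s/3 + J/3)
l(S, L) = (5 + L)²
H = -100/9 (H = 2*(-2*(5 + (-⅓*6 + (⅓)*(-4)))²) = 2*(-2*(5 + (-2 - 4/3))²) = 2*(-2*(5 - 10/3)²) = 2*(-2*(5/3)²) = 2*(-2*25/9) = 2*(-50/9) = -100/9 ≈ -11.111)
H*(x - 1*35) = -100*(3 - 1*35)/9 = -100*(3 - 35)/9 = -100/9*(-32) = 3200/9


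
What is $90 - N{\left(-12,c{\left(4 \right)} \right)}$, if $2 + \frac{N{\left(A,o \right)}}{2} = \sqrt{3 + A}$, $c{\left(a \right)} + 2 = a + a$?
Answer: $94 - 6 i \approx 94.0 - 6.0 i$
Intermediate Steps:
$c{\left(a \right)} = -2 + 2 a$ ($c{\left(a \right)} = -2 + \left(a + a\right) = -2 + 2 a$)
$N{\left(A,o \right)} = -4 + 2 \sqrt{3 + A}$
$90 - N{\left(-12,c{\left(4 \right)} \right)} = 90 - \left(-4 + 2 \sqrt{3 - 12}\right) = 90 - \left(-4 + 2 \sqrt{-9}\right) = 90 - \left(-4 + 2 \cdot 3 i\right) = 90 - \left(-4 + 6 i\right) = 90 + \left(4 - 6 i\right) = 94 - 6 i$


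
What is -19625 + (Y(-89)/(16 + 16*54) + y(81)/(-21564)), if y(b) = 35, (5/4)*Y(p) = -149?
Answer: -29094756346/1482525 ≈ -19625.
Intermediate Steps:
Y(p) = -596/5 (Y(p) = (⅘)*(-149) = -596/5)
-19625 + (Y(-89)/(16 + 16*54) + y(81)/(-21564)) = -19625 + (-596/(5*(16 + 16*54)) + 35/(-21564)) = -19625 + (-596/(5*(16 + 864)) + 35*(-1/21564)) = -19625 + (-596/5/880 - 35/21564) = -19625 + (-596/5*1/880 - 35/21564) = -19625 + (-149/1100 - 35/21564) = -19625 - 203221/1482525 = -29094756346/1482525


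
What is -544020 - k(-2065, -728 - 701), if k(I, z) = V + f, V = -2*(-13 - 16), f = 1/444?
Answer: -241570633/444 ≈ -5.4408e+5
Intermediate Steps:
f = 1/444 ≈ 0.0022523
V = 58 (V = -2*(-29) = 58)
k(I, z) = 25753/444 (k(I, z) = 58 + 1/444 = 25753/444)
-544020 - k(-2065, -728 - 701) = -544020 - 1*25753/444 = -544020 - 25753/444 = -241570633/444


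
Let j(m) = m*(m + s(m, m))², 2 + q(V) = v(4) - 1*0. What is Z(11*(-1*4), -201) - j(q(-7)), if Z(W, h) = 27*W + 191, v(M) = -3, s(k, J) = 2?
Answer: -952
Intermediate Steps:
q(V) = -5 (q(V) = -2 + (-3 - 1*0) = -2 + (-3 + 0) = -2 - 3 = -5)
Z(W, h) = 191 + 27*W
j(m) = m*(2 + m)² (j(m) = m*(m + 2)² = m*(2 + m)²)
Z(11*(-1*4), -201) - j(q(-7)) = (191 + 27*(11*(-1*4))) - (-5)*(2 - 5)² = (191 + 27*(11*(-4))) - (-5)*(-3)² = (191 + 27*(-44)) - (-5)*9 = (191 - 1188) - 1*(-45) = -997 + 45 = -952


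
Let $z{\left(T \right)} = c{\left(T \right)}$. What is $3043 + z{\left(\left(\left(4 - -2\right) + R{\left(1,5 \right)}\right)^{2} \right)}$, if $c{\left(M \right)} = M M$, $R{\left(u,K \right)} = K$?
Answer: $17684$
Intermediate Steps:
$c{\left(M \right)} = M^{2}$
$z{\left(T \right)} = T^{2}$
$3043 + z{\left(\left(\left(4 - -2\right) + R{\left(1,5 \right)}\right)^{2} \right)} = 3043 + \left(\left(\left(4 - -2\right) + 5\right)^{2}\right)^{2} = 3043 + \left(\left(\left(4 + 2\right) + 5\right)^{2}\right)^{2} = 3043 + \left(\left(6 + 5\right)^{2}\right)^{2} = 3043 + \left(11^{2}\right)^{2} = 3043 + 121^{2} = 3043 + 14641 = 17684$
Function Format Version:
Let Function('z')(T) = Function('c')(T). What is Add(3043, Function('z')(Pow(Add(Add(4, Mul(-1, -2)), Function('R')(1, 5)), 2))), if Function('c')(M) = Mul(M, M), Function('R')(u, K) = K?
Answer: 17684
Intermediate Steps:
Function('c')(M) = Pow(M, 2)
Function('z')(T) = Pow(T, 2)
Add(3043, Function('z')(Pow(Add(Add(4, Mul(-1, -2)), Function('R')(1, 5)), 2))) = Add(3043, Pow(Pow(Add(Add(4, Mul(-1, -2)), 5), 2), 2)) = Add(3043, Pow(Pow(Add(Add(4, 2), 5), 2), 2)) = Add(3043, Pow(Pow(Add(6, 5), 2), 2)) = Add(3043, Pow(Pow(11, 2), 2)) = Add(3043, Pow(121, 2)) = Add(3043, 14641) = 17684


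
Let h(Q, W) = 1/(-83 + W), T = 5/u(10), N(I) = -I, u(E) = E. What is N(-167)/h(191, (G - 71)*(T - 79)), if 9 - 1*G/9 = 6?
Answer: 562957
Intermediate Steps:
T = ½ (T = 5/10 = 5*(⅒) = ½ ≈ 0.50000)
G = 27 (G = 81 - 9*6 = 81 - 54 = 27)
N(-167)/h(191, (G - 71)*(T - 79)) = (-1*(-167))/(1/(-83 + (27 - 71)*(½ - 79))) = 167/(1/(-83 - 44*(-157/2))) = 167/(1/(-83 + 3454)) = 167/(1/3371) = 167*3371 = 562957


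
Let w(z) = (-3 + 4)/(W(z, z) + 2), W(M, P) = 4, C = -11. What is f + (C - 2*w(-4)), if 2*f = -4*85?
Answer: -544/3 ≈ -181.33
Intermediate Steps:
f = -170 (f = (-4*85)/2 = (1/2)*(-340) = -170)
w(z) = 1/6 (w(z) = (-3 + 4)/(4 + 2) = 1/6)
f + (C - 2*w(-4)) = -170 + (-11 - 2*1/6) = -170 + (-11 - 1/3) = -170 - 34/3 = -544/3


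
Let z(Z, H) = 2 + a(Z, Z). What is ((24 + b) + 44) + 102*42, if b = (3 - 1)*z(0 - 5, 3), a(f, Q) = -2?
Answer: 4352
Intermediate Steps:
z(Z, H) = 0 (z(Z, H) = 2 - 2 = 0)
b = 0 (b = (3 - 1)*0 = 2*0 = 0)
((24 + b) + 44) + 102*42 = ((24 + 0) + 44) + 102*42 = (24 + 44) + 4284 = 68 + 4284 = 4352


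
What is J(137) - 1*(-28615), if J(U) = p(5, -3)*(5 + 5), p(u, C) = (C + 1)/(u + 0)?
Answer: 28611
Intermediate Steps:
p(u, C) = (1 + C)/u
J(U) = -4 (J(U) = ((1 - 3)/5)*(5 + 5) = ((1/5)*(-2))*10 = -2/5*10 = -4)
J(137) - 1*(-28615) = -4 - 1*(-28615) = -4 + 28615 = 28611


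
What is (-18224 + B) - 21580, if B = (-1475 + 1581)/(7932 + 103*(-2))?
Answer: -153762799/3863 ≈ -39804.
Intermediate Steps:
B = 53/3863 (B = 106/(7932 - 206) = 106/7726 = 106*(1/7726) = 53/3863 ≈ 0.013720)
(-18224 + B) - 21580 = (-18224 + 53/3863) - 21580 = -70399259/3863 - 21580 = -153762799/3863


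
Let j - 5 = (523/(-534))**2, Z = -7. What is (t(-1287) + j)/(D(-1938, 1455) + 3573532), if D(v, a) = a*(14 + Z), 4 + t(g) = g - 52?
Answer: -381265199/1021918404852 ≈ -0.00037309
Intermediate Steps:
j = 1699309/285156 (j = 5 + (523/(-534))**2 = 5 + (523*(-1/534))**2 = 5 + (-523/534)**2 = 5 + 273529/285156 = 1699309/285156 ≈ 5.9592)
t(g) = -56 + g (t(g) = -4 + (g - 52) = -4 + (-52 + g) = -56 + g)
D(v, a) = 7*a (D(v, a) = a*(14 - 7) = a*7 = 7*a)
(t(-1287) + j)/(D(-1938, 1455) + 3573532) = ((-56 - 1287) + 1699309/285156)/(7*1455 + 3573532) = (-1343 + 1699309/285156)/(10185 + 3573532) = -381265199/285156/3583717 = -381265199/285156*1/3583717 = -381265199/1021918404852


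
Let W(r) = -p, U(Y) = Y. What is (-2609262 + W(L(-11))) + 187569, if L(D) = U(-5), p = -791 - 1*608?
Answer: -2420294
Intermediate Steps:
p = -1399 (p = -791 - 608 = -1399)
L(D) = -5
W(r) = 1399 (W(r) = -1*(-1399) = 1399)
(-2609262 + W(L(-11))) + 187569 = (-2609262 + 1399) + 187569 = -2607863 + 187569 = -2420294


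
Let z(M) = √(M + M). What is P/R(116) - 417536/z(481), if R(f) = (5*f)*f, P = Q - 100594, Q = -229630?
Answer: -20639/4205 - 208768*√962/481 ≈ -13467.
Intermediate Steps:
P = -330224 (P = -229630 - 100594 = -330224)
R(f) = 5*f²
z(M) = √2*√M (z(M) = √(2*M) = √2*√M)
P/R(116) - 417536/z(481) = -330224/(5*116²) - 417536*√962/962 = -330224/(5*13456) - 417536*√962/962 = -330224/67280 - 208768*√962/481 = -330224*1/67280 - 208768*√962/481 = -20639/4205 - 208768*√962/481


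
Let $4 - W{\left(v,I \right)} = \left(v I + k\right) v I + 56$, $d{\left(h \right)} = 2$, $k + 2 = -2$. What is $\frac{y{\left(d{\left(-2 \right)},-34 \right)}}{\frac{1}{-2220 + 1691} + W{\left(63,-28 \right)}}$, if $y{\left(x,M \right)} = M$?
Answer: $\frac{17986}{1649847317} \approx 1.0902 \cdot 10^{-5}$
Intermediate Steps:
$k = -4$ ($k = -2 - 2 = -4$)
$W{\left(v,I \right)} = -52 - I v \left(-4 + I v\right)$ ($W{\left(v,I \right)} = 4 - \left(\left(v I - 4\right) v I + 56\right) = 4 - \left(\left(I v - 4\right) v I + 56\right) = 4 - \left(\left(-4 + I v\right) v I + 56\right) = 4 - \left(v \left(-4 + I v\right) I + 56\right) = 4 - \left(I v \left(-4 + I v\right) + 56\right) = 4 - \left(56 + I v \left(-4 + I v\right)\right) = -52 - I v \left(-4 + I v\right)$)
$\frac{y{\left(d{\left(-2 \right)},-34 \right)}}{\frac{1}{-2220 + 1691} + W{\left(63,-28 \right)}} = - \frac{34}{\frac{1}{-2220 + 1691} - \left(52 + 7056 + \left(-28\right)^{2} \cdot 63^{2}\right)} = - \frac{34}{\frac{1}{-529} - \left(7108 + 3111696\right)} = - \frac{34}{- \frac{1}{529} - 3118804} = - \frac{34}{- \frac{1649847317}{529}} = \left(-34\right) \left(- \frac{529}{1649847317}\right) = \frac{17986}{1649847317}$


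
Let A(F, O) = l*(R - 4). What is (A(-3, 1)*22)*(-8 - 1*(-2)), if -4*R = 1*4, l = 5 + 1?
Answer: 3960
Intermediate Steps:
l = 6
R = -1 (R = -4/4 = -¼*4 = -1)
A(F, O) = -30 (A(F, O) = 6*(-1 - 4) = 6*(-5) = -30)
(A(-3, 1)*22)*(-8 - 1*(-2)) = (-30*22)*(-8 - 1*(-2)) = -660*(-8 + 2) = -660*(-6) = 3960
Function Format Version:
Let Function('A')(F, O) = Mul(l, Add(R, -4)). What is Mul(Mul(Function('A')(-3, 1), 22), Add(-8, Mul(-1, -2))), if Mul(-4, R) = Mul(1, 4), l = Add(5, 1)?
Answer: 3960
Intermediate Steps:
l = 6
R = -1 (R = Mul(Rational(-1, 4), Mul(1, 4)) = Mul(Rational(-1, 4), 4) = -1)
Function('A')(F, O) = -30 (Function('A')(F, O) = Mul(6, Add(-1, -4)) = Mul(6, -5) = -30)
Mul(Mul(Function('A')(-3, 1), 22), Add(-8, Mul(-1, -2))) = Mul(Mul(-30, 22), Add(-8, Mul(-1, -2))) = Mul(-660, Add(-8, 2)) = Mul(-660, -6) = 3960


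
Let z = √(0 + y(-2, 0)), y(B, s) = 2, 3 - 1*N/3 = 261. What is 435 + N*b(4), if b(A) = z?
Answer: 435 - 774*√2 ≈ -659.60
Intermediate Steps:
N = -774 (N = 9 - 3*261 = 9 - 783 = -774)
z = √2 (z = √(0 + 2) = √2 ≈ 1.4142)
b(A) = √2
435 + N*b(4) = 435 - 774*√2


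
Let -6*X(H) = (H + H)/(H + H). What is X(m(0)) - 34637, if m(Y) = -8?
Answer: -207823/6 ≈ -34637.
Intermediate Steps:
X(H) = -⅙ (X(H) = -(H + H)/(6*(H + H)) = -2*H/(6*(2*H)) = -2*H*1/(2*H)/6 = -⅙*1 = -⅙)
X(m(0)) - 34637 = -⅙ - 34637 = -207823/6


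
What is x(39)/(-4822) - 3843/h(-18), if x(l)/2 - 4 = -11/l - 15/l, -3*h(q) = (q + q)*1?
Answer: -9265513/28932 ≈ -320.25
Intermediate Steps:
h(q) = -2*q/3 (h(q) = -(q + q)/3 = -2*q/3)
x(l) = 8 - 52/l (x(l) = 8 + 2*(-11/l - 15/l) = 8 + 2*(-26/l) = 8 - 52/l)
x(39)/(-4822) - 3843/h(-18) = (8 - 52/39)/(-4822) - 3843/((-⅔*(-18))) = (8 - 52*1/39)*(-1/4822) - 3843/12 = (8 - 4/3)*(-1/4822) - 3843*1/12 = (20/3)*(-1/4822) - 1281/4 = -10/7233 - 1281/4 = -9265513/28932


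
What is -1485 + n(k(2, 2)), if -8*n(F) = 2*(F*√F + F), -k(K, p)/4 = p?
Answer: -1483 + 4*I*√2 ≈ -1483.0 + 5.6569*I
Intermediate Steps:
k(K, p) = -4*p
n(F) = -F/4 - F^(3/2)/4 (n(F) = -(F*√F + F)/4 = -(F^(3/2) + F)/4 = -(F + F^(3/2))/4 = -(2*F + 2*F^(3/2))/8 = -F/4 - F^(3/2)/4)
-1485 + n(k(2, 2)) = -1485 + (-(-1)*2 - (-16*I*√2)/4) = -1485 + (-¼*(-8) - (-4)*I*√2) = -1485 + (2 - (-4)*I*√2) = -1485 + (2 + 4*I*√2) = -1483 + 4*I*√2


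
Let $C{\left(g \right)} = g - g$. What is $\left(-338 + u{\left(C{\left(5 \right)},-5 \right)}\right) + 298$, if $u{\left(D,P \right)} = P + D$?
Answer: $-45$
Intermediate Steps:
$C{\left(g \right)} = 0$
$u{\left(D,P \right)} = D + P$
$\left(-338 + u{\left(C{\left(5 \right)},-5 \right)}\right) + 298 = \left(-338 + \left(0 - 5\right)\right) + 298 = \left(-338 - 5\right) + 298 = -343 + 298 = -45$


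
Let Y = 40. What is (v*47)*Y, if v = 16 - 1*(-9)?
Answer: 47000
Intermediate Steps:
v = 25 (v = 16 + 9 = 25)
(v*47)*Y = (25*47)*40 = 1175*40 = 47000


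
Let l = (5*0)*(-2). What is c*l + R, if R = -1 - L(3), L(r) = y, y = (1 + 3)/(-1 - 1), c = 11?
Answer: 1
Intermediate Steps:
y = -2 (y = 4/(-2) = 4*(-1/2) = -2)
l = 0 (l = 0*(-2) = 0)
L(r) = -2
R = 1 (R = -1 - 1*(-2) = -1 + 2 = 1)
c*l + R = 11*0 + 1 = 0 + 1 = 1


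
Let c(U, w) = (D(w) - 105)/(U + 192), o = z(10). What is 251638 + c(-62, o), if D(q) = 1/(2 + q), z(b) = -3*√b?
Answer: 703325952/2795 - 3*√10/11180 ≈ 2.5164e+5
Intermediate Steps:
o = -3*√10 ≈ -9.4868
c(U, w) = (-105 + 1/(2 + w))/(192 + U) (c(U, w) = (1/(2 + w) - 105)/(U + 192) = (-105 + 1/(2 + w))/(192 + U))
251638 + c(-62, o) = 251638 + (-209 - (-315)*√10)/((2 - 3*√10)*(192 - 62)) = 251638 + (-209 + 315*√10)/((2 - 3*√10)*130) = 251638 + (1/130)*(-209 + 315*√10)/(2 - 3*√10) = 251638 + (-209 + 315*√10)/(130*(2 - 3*√10))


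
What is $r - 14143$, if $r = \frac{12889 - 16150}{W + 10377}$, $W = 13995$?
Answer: $- \frac{114898819}{8124} \approx -14143.0$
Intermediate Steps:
$r = - \frac{1087}{8124}$ ($r = \frac{12889 - 16150}{13995 + 10377} = - \frac{3261}{24372} = \left(-3261\right) \frac{1}{24372} = - \frac{1087}{8124} \approx -0.1338$)
$r - 14143 = - \frac{1087}{8124} - 14143 = - \frac{114898819}{8124}$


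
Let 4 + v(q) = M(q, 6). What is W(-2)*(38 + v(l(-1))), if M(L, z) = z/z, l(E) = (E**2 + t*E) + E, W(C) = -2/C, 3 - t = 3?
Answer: 35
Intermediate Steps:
t = 0 (t = 3 - 1*3 = 3 - 3 = 0)
l(E) = E + E**2 (l(E) = (E**2 + 0*E) + E = (E**2 + 0) + E = E**2 + E = E + E**2)
M(L, z) = 1
v(q) = -3 (v(q) = -4 + 1 = -3)
W(-2)*(38 + v(l(-1))) = (-2/(-2))*(38 - 3) = -2*(-1/2)*35 = 1*35 = 35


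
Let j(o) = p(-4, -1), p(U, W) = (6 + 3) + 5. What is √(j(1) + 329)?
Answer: 7*√7 ≈ 18.520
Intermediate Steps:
p(U, W) = 14 (p(U, W) = 9 + 5 = 14)
j(o) = 14
√(j(1) + 329) = √(14 + 329) = √343 = 7*√7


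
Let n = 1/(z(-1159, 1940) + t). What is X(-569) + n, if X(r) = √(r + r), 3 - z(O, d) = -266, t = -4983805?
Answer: -1/4983536 + I*√1138 ≈ -2.0066e-7 + 33.734*I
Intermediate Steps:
z(O, d) = 269 (z(O, d) = 3 - 1*(-266) = 3 + 266 = 269)
X(r) = √2*√r (X(r) = √(2*r) = √2*√r)
n = -1/4983536 (n = 1/(269 - 4983805) = 1/(-4983536) = -1/4983536 ≈ -2.0066e-7)
X(-569) + n = √2*√(-569) - 1/4983536 = √2*(I*√569) - 1/4983536 = I*√1138 - 1/4983536 = -1/4983536 + I*√1138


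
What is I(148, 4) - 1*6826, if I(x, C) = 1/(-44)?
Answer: -300345/44 ≈ -6826.0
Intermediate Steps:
I(x, C) = -1/44
I(148, 4) - 1*6826 = -1/44 - 1*6826 = -1/44 - 6826 = -300345/44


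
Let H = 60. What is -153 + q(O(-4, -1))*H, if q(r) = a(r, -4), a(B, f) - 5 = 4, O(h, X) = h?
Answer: 387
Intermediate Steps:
a(B, f) = 9 (a(B, f) = 5 + 4 = 9)
q(r) = 9
-153 + q(O(-4, -1))*H = -153 + 9*60 = -153 + 540 = 387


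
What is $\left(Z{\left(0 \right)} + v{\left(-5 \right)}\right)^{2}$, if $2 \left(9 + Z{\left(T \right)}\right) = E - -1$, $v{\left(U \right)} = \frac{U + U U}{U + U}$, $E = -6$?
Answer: $\frac{729}{4} \approx 182.25$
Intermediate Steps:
$v{\left(U \right)} = \frac{U + U^{2}}{2 U}$
$Z{\left(T \right)} = - \frac{23}{2}$ ($Z{\left(T \right)} = -9 + \frac{-6 - -1}{2} = -9 + \frac{-6 + 1}{2} = -9 + \frac{1}{2} \left(-5\right) = -9 - \frac{5}{2} = - \frac{23}{2}$)
$\left(Z{\left(0 \right)} + v{\left(-5 \right)}\right)^{2} = \left(- \frac{23}{2} + \left(\frac{1}{2} + \frac{1}{2} \left(-5\right)\right)\right)^{2} = \left(- \frac{23}{2} + \left(\frac{1}{2} - \frac{5}{2}\right)\right)^{2} = \left(- \frac{23}{2} - 2\right)^{2} = \left(- \frac{27}{2}\right)^{2} = \frac{729}{4}$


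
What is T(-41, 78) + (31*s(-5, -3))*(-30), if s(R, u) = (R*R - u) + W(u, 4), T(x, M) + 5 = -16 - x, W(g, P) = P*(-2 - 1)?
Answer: -14860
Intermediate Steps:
W(g, P) = -3*P (W(g, P) = P*(-3) = -3*P)
T(x, M) = -21 - x (T(x, M) = -5 + (-16 - x) = -21 - x)
s(R, u) = -12 + R² - u (s(R, u) = (R*R - u) - 3*4 = (R² - u) - 12 = -12 + R² - u)
T(-41, 78) + (31*s(-5, -3))*(-30) = (-21 - 1*(-41)) + (31*(-12 + (-5)² - 1*(-3)))*(-30) = (-21 + 41) + (31*(-12 + 25 + 3))*(-30) = 20 + (31*16)*(-30) = 20 + 496*(-30) = 20 - 14880 = -14860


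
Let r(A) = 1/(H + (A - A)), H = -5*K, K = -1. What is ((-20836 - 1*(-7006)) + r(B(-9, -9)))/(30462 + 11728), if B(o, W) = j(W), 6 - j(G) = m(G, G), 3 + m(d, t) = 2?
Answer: -69149/210950 ≈ -0.32780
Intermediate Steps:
m(d, t) = -1 (m(d, t) = -3 + 2 = -1)
j(G) = 7 (j(G) = 6 - 1*(-1) = 6 + 1 = 7)
H = 5 (H = -5*(-1) = 5)
B(o, W) = 7
r(A) = ⅕ (r(A) = 1/(5 + (A - A)) = 1/(5 + 0) = 1/5 = ⅕)
((-20836 - 1*(-7006)) + r(B(-9, -9)))/(30462 + 11728) = ((-20836 - 1*(-7006)) + ⅕)/(30462 + 11728) = ((-20836 + 7006) + ⅕)/42190 = (-13830 + ⅕)*(1/42190) = -69149/5*1/42190 = -69149/210950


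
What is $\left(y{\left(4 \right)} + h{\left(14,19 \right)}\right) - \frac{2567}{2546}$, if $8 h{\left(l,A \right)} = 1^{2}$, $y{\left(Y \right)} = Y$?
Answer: $\frac{31741}{10184} \approx 3.1168$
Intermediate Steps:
$h{\left(l,A \right)} = \frac{1}{8}$ ($h{\left(l,A \right)} = \frac{1^{2}}{8} = \frac{1}{8} \cdot 1 = \frac{1}{8}$)
$\left(y{\left(4 \right)} + h{\left(14,19 \right)}\right) - \frac{2567}{2546} = \left(4 + \frac{1}{8}\right) - \frac{2567}{2546} = \frac{33}{8} - \frac{2567}{2546} = \frac{31741}{10184}$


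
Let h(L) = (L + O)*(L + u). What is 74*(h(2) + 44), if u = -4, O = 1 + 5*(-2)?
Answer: 4292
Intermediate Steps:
O = -9 (O = 1 - 10 = -9)
h(L) = (-9 + L)*(-4 + L) (h(L) = (L - 9)*(L - 4) = (-9 + L)*(-4 + L))
74*(h(2) + 44) = 74*((36 + 2**2 - 13*2) + 44) = 74*((36 + 4 - 26) + 44) = 74*(14 + 44) = 74*58 = 4292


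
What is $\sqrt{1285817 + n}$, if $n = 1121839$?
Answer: $2 \sqrt{601914} \approx 1551.7$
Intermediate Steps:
$\sqrt{1285817 + n} = \sqrt{1285817 + 1121839} = \sqrt{2407656} = 2 \sqrt{601914}$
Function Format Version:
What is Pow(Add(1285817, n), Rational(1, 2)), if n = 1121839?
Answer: Mul(2, Pow(601914, Rational(1, 2))) ≈ 1551.7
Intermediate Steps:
Pow(Add(1285817, n), Rational(1, 2)) = Pow(Add(1285817, 1121839), Rational(1, 2)) = Pow(2407656, Rational(1, 2)) = Mul(2, Pow(601914, Rational(1, 2)))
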